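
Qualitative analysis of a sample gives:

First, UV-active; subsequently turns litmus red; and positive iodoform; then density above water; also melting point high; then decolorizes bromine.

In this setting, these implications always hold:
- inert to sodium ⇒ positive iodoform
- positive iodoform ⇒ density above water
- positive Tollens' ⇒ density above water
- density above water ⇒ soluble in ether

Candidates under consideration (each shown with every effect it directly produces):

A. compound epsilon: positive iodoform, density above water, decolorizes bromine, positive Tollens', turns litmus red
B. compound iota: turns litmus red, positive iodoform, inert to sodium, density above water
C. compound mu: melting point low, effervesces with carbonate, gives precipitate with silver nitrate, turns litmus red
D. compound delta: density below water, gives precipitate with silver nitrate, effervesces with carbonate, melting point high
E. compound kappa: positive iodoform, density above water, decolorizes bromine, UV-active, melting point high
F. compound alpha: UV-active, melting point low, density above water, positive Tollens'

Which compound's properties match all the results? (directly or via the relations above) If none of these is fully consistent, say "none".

Per-candidate check:
(A) compound epsilon — UV-active miss; turns litmus red match; positive iodoform match; density above water match; melting point high miss; decolorizes bromine match
(B) compound iota — does not account for UV-active, melting point high, decolorizes bromine
(C) compound mu — UV-active miss; turns litmus red match; positive iodoform miss; density above water miss; melting point high miss; decolorizes bromine miss
(D) compound delta — UV-active miss; turns litmus red miss; positive iodoform miss; density above water miss; melting point high match; decolorizes bromine miss
(E) compound kappa — does not account for turns litmus red
(F) compound alpha — fails on turns litmus red, positive iodoform, melting point high, decolorizes bromine (predicts melting point low, not melting point high)
No candidate is consistent with all observations.

none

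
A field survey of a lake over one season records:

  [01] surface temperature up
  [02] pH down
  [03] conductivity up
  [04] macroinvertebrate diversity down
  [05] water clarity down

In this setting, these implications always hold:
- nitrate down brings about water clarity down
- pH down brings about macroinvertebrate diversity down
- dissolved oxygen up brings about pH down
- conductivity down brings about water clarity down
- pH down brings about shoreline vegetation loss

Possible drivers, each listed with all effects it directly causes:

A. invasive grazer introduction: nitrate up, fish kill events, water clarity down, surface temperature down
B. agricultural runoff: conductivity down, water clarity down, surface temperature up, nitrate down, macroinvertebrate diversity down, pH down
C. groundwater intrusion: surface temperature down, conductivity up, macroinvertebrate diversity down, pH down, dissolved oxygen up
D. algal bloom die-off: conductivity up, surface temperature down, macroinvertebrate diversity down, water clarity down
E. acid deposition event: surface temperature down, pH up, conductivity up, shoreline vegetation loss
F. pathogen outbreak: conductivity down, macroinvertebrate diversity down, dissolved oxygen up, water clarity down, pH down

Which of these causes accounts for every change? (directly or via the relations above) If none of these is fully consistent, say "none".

Per-candidate check:
(A) invasive grazer introduction — fails on surface temperature up, pH down, conductivity up, macroinvertebrate diversity down (predicts surface temperature down, not surface temperature up)
(B) agricultural runoff — fails on conductivity up (predicts conductivity down, not conductivity up)
(C) groundwater intrusion — fails on surface temperature up, water clarity down (predicts surface temperature down, not surface temperature up)
(D) algal bloom die-off — fails on surface temperature up, pH down (predicts surface temperature down, not surface temperature up)
(E) acid deposition event — surface temperature up ✗; pH down ✗; conductivity up ✓; macroinvertebrate diversity down ✗; water clarity down ✗
(F) pathogen outbreak — fails on surface temperature up, conductivity up (predicts conductivity down, not conductivity up)
No candidate is consistent with all observations.

none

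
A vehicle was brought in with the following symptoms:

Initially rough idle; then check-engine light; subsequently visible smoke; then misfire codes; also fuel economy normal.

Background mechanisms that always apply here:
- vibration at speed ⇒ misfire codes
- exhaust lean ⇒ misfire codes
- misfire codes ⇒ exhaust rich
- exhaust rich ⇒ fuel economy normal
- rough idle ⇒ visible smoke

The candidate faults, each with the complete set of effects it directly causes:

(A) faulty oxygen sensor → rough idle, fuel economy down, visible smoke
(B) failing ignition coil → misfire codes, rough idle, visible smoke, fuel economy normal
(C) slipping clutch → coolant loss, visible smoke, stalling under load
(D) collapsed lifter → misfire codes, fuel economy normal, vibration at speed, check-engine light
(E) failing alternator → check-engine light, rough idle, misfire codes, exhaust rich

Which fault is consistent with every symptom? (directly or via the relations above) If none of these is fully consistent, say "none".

For each candidate, compare predicted effects to what was observed:
(A) faulty oxygen sensor — rough idle +; check-engine light -; visible smoke +; misfire codes -; fuel economy normal -
(B) failing ignition coil — rough idle +; check-engine light -; visible smoke +; misfire codes +; fuel economy normal +
(C) slipping clutch — rough idle -; check-engine light -; visible smoke +; misfire codes -; fuel economy normal -
(D) collapsed lifter — does not account for rough idle, visible smoke
(E) failing alternator — accounts for every observation (visible smoke through rough idle → visible smoke)
(E) is the only candidate with no mismatches.

E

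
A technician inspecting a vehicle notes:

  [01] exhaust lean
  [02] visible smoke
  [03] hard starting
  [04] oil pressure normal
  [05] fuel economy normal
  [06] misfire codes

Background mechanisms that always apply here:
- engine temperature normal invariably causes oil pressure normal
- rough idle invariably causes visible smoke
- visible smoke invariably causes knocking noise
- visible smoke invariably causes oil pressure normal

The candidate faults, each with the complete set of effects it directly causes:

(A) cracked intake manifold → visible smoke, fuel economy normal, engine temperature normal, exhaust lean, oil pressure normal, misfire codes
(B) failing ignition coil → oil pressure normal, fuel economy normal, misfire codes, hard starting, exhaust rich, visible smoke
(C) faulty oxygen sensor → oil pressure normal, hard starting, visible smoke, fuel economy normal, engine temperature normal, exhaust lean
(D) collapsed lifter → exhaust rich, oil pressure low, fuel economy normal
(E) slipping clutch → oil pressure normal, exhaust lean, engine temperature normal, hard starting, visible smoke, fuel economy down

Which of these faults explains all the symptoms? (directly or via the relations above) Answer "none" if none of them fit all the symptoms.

none

Per-candidate check:
(A) cracked intake manifold — does not account for hard starting
(B) failing ignition coil — fails on exhaust lean (predicts exhaust rich, not exhaust lean)
(C) faulty oxygen sensor — exhaust lean match; visible smoke match; hard starting match; oil pressure normal match; fuel economy normal match; misfire codes miss
(D) collapsed lifter — fails on exhaust lean, visible smoke, hard starting, oil pressure normal, misfire codes (predicts exhaust rich, not exhaust lean; predicts oil pressure low, not oil pressure normal)
(E) slipping clutch — fails on fuel economy normal, misfire codes (predicts fuel economy down, not fuel economy normal)
Every candidate fails on at least one observation.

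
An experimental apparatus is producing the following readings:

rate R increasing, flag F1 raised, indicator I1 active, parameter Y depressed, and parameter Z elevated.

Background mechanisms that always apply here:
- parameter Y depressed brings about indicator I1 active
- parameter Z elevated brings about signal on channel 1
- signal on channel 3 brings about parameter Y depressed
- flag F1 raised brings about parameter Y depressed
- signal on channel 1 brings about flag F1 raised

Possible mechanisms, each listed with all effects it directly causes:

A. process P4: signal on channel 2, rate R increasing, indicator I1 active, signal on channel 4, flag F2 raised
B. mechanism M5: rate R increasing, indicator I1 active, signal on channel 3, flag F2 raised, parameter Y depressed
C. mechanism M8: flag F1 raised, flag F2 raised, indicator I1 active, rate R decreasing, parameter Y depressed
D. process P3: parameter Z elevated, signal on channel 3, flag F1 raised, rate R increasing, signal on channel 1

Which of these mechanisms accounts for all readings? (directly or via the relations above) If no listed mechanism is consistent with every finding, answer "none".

For each candidate, compare predicted effects to what was observed:
(A) process P4 — rate R increasing +; flag F1 raised -; indicator I1 active +; parameter Y depressed -; parameter Z elevated -
(B) mechanism M5 — does not account for flag F1 raised, parameter Z elevated
(C) mechanism M8 — fails on rate R increasing, parameter Z elevated (predicts rate R decreasing, not rate R increasing)
(D) process P3 — accounts for every observation (indicator I1 active through flag F1 raised → parameter Y depressed → indicator I1 active)
Only (D) is consistent with every observation.

D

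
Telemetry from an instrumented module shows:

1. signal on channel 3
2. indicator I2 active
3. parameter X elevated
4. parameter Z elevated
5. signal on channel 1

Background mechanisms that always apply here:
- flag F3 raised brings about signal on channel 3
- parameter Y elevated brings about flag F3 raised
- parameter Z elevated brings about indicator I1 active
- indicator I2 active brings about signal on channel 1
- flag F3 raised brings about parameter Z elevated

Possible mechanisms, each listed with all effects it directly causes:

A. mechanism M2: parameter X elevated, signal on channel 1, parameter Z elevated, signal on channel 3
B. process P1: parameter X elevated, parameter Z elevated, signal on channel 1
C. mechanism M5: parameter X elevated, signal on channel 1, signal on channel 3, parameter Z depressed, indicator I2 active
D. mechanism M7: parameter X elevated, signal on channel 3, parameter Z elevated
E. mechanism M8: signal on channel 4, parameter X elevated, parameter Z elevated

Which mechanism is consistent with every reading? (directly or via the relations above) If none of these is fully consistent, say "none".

none

Testing each hypothesis:
(A) mechanism M2 — signal on channel 3 yes; indicator I2 active NO; parameter X elevated yes; parameter Z elevated yes; signal on channel 1 yes
(B) process P1 — signal on channel 3 NO; indicator I2 active NO; parameter X elevated yes; parameter Z elevated yes; signal on channel 1 yes
(C) mechanism M5 — fails on parameter Z elevated (predicts parameter Z depressed, not parameter Z elevated)
(D) mechanism M7 — signal on channel 3 yes; indicator I2 active NO; parameter X elevated yes; parameter Z elevated yes; signal on channel 1 NO
(E) mechanism M8 — does not account for signal on channel 3, indicator I2 active, signal on channel 1
None of the listed candidates fits everything.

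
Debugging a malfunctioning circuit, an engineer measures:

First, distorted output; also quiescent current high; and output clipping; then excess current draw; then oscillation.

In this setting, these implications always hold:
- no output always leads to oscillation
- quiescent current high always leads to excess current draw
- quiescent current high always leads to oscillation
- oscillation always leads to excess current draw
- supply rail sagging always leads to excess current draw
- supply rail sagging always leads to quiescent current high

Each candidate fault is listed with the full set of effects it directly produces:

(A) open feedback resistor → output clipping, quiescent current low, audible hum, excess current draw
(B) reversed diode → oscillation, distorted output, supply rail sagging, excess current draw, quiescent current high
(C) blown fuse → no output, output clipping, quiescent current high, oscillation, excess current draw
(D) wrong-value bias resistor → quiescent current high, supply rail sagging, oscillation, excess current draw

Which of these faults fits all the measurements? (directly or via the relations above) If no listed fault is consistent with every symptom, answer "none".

none

Per-candidate check:
(A) open feedback resistor — fails on distorted output, quiescent current high, oscillation (predicts quiescent current low, not quiescent current high)
(B) reversed diode — does not account for output clipping
(C) blown fuse — distorted output miss; quiescent current high match; output clipping match; excess current draw match; oscillation match
(D) wrong-value bias resistor — distorted output miss; quiescent current high match; output clipping miss; excess current draw match; oscillation match
None of the listed candidates fits everything.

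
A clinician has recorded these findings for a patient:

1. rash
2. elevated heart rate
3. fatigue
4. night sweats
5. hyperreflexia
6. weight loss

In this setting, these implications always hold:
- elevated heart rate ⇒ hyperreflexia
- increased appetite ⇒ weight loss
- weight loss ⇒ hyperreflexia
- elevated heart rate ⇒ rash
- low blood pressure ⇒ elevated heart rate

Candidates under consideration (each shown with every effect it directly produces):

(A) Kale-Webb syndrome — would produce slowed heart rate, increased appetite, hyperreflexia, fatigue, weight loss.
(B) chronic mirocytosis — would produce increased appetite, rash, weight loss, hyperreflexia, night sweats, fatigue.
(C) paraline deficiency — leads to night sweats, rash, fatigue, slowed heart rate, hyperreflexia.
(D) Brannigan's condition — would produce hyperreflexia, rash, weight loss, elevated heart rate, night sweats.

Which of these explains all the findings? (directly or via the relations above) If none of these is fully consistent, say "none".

Testing each hypothesis:
(A) Kale-Webb syndrome — rash miss; elevated heart rate miss; fatigue match; night sweats miss; hyperreflexia match; weight loss match
(B) chronic mirocytosis — does not account for elevated heart rate
(C) paraline deficiency — fails on elevated heart rate, weight loss (predicts slowed heart rate, not elevated heart rate)
(D) Brannigan's condition — does not account for fatigue
Every candidate fails on at least one observation.

none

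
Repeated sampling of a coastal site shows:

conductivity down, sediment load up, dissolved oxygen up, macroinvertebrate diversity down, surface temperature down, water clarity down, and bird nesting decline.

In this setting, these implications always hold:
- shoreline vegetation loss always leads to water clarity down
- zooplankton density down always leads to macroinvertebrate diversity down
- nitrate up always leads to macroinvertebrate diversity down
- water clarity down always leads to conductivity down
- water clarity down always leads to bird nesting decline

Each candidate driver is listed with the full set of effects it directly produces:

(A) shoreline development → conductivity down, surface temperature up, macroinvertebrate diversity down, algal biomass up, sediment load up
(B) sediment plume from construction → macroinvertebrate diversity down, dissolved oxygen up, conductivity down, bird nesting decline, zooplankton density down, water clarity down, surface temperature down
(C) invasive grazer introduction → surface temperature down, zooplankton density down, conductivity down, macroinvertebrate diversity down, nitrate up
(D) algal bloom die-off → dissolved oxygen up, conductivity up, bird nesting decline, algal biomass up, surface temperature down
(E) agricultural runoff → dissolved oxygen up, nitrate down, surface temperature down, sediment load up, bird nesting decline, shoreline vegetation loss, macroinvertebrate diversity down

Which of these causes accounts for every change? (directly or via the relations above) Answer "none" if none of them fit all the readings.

E

Testing each hypothesis:
(A) shoreline development — conductivity down ✓; sediment load up ✓; dissolved oxygen up ✗; macroinvertebrate diversity down ✓; surface temperature down ✗; water clarity down ✗; bird nesting decline ✗
(B) sediment plume from construction — does not account for sediment load up
(C) invasive grazer introduction — does not account for sediment load up, dissolved oxygen up, water clarity down, bird nesting decline
(D) algal bloom die-off — fails on conductivity down, sediment load up, macroinvertebrate diversity down, water clarity down (predicts conductivity up, not conductivity down)
(E) agricultural runoff — conductivity down ✓ (through shoreline vegetation loss → water clarity down → conductivity down); sediment load up ✓; dissolved oxygen up ✓; macroinvertebrate diversity down ✓; surface temperature down ✓; water clarity down ✓ (through shoreline vegetation loss → water clarity down); bird nesting decline ✓
Only (E) is consistent with every observation.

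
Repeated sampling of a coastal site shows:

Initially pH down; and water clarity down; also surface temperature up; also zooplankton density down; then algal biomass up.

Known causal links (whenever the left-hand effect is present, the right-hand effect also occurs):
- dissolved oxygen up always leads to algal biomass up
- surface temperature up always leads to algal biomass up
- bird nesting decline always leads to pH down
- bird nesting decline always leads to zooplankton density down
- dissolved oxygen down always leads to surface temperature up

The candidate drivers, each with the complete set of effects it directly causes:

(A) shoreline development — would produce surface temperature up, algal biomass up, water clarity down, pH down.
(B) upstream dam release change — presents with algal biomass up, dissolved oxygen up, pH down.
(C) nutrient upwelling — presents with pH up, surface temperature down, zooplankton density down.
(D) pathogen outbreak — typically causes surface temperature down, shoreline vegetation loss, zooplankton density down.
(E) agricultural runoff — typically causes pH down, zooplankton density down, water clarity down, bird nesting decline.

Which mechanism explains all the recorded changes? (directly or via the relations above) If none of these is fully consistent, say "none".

For each candidate, compare predicted effects to what was observed:
(A) shoreline development — pH down +; water clarity down +; surface temperature up +; zooplankton density down -; algal biomass up +
(B) upstream dam release change — pH down +; water clarity down -; surface temperature up -; zooplankton density down -; algal biomass up +
(C) nutrient upwelling — fails on pH down, water clarity down, surface temperature up, algal biomass up (predicts pH up, not pH down; predicts surface temperature down, not surface temperature up)
(D) pathogen outbreak — pH down -; water clarity down -; surface temperature up -; zooplankton density down +; algal biomass up -
(E) agricultural runoff — pH down +; water clarity down +; surface temperature up -; zooplankton density down +; algal biomass up -
Every candidate fails on at least one observation.

none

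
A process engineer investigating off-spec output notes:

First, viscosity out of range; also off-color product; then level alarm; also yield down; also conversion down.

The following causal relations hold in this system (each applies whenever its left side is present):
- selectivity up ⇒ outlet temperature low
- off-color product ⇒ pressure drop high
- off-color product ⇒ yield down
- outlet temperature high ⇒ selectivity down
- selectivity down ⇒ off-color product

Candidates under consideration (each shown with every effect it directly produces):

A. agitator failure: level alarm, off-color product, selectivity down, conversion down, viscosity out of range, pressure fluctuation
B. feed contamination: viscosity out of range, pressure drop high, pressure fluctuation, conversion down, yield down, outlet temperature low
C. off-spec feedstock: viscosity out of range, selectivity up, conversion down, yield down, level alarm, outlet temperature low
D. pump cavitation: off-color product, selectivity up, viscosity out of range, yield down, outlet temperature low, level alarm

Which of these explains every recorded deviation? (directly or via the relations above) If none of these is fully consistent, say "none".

A

For each candidate, compare predicted effects to what was observed:
(A) agitator failure — viscosity out of range match; off-color product match; level alarm match; yield down match (through off-color product → yield down); conversion down match
(B) feed contamination — does not account for off-color product, level alarm
(C) off-spec feedstock — does not account for off-color product
(D) pump cavitation — viscosity out of range match; off-color product match; level alarm match; yield down match; conversion down miss
Only (A) is consistent with every observation.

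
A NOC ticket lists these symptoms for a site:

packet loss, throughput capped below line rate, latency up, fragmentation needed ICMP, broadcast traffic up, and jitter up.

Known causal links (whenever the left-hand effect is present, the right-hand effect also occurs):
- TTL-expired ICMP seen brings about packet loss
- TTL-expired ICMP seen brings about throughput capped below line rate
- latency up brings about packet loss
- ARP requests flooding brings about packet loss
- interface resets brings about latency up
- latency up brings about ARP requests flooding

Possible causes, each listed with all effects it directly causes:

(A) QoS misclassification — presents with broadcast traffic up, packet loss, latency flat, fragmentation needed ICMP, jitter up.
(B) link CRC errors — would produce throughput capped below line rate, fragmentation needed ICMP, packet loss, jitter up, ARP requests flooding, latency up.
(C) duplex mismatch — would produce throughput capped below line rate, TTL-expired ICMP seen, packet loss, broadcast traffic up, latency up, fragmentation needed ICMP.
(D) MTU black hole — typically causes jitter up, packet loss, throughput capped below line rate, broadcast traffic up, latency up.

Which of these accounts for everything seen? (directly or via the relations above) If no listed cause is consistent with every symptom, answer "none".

Testing each hypothesis:
(A) QoS misclassification — packet loss match; throughput capped below line rate miss; latency up miss; fragmentation needed ICMP match; broadcast traffic up match; jitter up match
(B) link CRC errors — packet loss match; throughput capped below line rate match; latency up match; fragmentation needed ICMP match; broadcast traffic up miss; jitter up match
(C) duplex mismatch — does not account for jitter up
(D) MTU black hole — does not account for fragmentation needed ICMP
Every candidate fails on at least one observation.

none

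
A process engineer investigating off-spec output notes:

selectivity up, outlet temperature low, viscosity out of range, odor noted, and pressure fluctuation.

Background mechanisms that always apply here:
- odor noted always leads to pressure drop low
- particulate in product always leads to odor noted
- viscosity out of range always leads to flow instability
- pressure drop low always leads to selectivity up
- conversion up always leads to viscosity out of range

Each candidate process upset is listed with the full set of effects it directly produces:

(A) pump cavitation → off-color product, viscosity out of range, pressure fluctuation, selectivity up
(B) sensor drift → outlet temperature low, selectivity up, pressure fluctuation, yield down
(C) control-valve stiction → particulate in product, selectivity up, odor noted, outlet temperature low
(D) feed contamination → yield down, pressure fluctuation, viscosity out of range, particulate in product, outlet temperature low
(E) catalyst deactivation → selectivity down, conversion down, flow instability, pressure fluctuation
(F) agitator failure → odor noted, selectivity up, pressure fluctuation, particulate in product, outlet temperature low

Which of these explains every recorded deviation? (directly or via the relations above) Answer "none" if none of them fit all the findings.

D

For each candidate, compare predicted effects to what was observed:
(A) pump cavitation — selectivity up +; outlet temperature low -; viscosity out of range +; odor noted -; pressure fluctuation +
(B) sensor drift — does not account for viscosity out of range, odor noted
(C) control-valve stiction — selectivity up +; outlet temperature low +; viscosity out of range -; odor noted +; pressure fluctuation -
(D) feed contamination — accounts for every observation (selectivity up by particulate in product → odor noted → pressure drop low → selectivity up)
(E) catalyst deactivation — selectivity up -; outlet temperature low -; viscosity out of range -; odor noted -; pressure fluctuation +
(F) agitator failure — does not account for viscosity out of range
(D) alone accounts for all the evidence.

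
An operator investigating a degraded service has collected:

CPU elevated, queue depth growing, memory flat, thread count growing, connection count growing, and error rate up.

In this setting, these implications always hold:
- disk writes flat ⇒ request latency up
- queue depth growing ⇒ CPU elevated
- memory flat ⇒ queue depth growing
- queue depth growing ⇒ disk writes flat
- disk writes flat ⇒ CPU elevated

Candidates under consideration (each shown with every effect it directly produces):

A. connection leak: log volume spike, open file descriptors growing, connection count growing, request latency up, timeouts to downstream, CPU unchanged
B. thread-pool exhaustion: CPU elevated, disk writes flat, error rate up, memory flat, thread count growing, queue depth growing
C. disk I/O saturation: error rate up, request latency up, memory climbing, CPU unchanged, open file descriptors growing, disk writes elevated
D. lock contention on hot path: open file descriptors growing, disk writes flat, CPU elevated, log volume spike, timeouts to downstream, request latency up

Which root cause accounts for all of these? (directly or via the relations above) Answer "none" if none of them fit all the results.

none

Testing each hypothesis:
(A) connection leak — fails on CPU elevated, queue depth growing, memory flat, thread count growing, error rate up (predicts CPU unchanged, not CPU elevated)
(B) thread-pool exhaustion — does not account for connection count growing
(C) disk I/O saturation — fails on CPU elevated, queue depth growing, memory flat, thread count growing, connection count growing (predicts CPU unchanged, not CPU elevated; predicts memory climbing, not memory flat)
(D) lock contention on hot path — does not account for queue depth growing, memory flat, thread count growing, connection count growing, error rate up
No candidate is consistent with all observations.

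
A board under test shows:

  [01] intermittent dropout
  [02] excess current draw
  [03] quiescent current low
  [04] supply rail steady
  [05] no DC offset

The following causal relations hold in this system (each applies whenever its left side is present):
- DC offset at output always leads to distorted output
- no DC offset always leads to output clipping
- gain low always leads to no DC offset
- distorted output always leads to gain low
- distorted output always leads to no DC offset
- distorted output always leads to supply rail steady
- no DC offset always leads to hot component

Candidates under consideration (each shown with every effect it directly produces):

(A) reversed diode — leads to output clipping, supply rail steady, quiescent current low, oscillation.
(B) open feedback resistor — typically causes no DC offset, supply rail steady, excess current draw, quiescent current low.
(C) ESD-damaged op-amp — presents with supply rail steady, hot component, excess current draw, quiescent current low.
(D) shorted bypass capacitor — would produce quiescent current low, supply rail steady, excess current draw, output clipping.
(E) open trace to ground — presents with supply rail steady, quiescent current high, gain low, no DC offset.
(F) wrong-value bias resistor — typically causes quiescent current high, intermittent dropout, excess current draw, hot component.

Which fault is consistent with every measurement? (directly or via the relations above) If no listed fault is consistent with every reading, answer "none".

Per-candidate check:
(A) reversed diode — does not account for intermittent dropout, excess current draw, no DC offset
(B) open feedback resistor — intermittent dropout -; excess current draw +; quiescent current low +; supply rail steady +; no DC offset +
(C) ESD-damaged op-amp — intermittent dropout -; excess current draw +; quiescent current low +; supply rail steady +; no DC offset -
(D) shorted bypass capacitor — intermittent dropout -; excess current draw +; quiescent current low +; supply rail steady +; no DC offset -
(E) open trace to ground — fails on intermittent dropout, excess current draw, quiescent current low (predicts quiescent current high, not quiescent current low)
(F) wrong-value bias resistor — intermittent dropout +; excess current draw +; quiescent current low -; supply rail steady -; no DC offset -
None of the listed candidates fits everything.

none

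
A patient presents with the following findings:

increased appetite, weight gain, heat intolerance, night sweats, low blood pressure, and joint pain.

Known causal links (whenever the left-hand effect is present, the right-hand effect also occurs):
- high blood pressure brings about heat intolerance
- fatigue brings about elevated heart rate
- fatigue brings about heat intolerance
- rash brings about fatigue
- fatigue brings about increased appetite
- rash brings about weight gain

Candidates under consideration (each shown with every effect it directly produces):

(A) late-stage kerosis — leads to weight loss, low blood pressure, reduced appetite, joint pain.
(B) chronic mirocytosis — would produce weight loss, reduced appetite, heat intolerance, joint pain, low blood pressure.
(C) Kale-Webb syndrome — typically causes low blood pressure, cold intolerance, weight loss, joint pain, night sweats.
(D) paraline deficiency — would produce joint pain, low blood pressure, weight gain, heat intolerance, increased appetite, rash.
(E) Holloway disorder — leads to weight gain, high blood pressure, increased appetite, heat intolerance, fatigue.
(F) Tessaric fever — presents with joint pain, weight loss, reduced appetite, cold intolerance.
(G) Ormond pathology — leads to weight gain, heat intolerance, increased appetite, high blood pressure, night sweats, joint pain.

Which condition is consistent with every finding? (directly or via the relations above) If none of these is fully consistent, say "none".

none

Testing each hypothesis:
(A) late-stage kerosis — increased appetite ✗; weight gain ✗; heat intolerance ✗; night sweats ✗; low blood pressure ✓; joint pain ✓
(B) chronic mirocytosis — increased appetite ✗; weight gain ✗; heat intolerance ✓; night sweats ✗; low blood pressure ✓; joint pain ✓
(C) Kale-Webb syndrome — fails on increased appetite, weight gain, heat intolerance (predicts weight loss, not weight gain; predicts cold intolerance, not heat intolerance)
(D) paraline deficiency — increased appetite ✓; weight gain ✓; heat intolerance ✓; night sweats ✗; low blood pressure ✓; joint pain ✓
(E) Holloway disorder — fails on night sweats, low blood pressure, joint pain (predicts high blood pressure, not low blood pressure)
(F) Tessaric fever — increased appetite ✗; weight gain ✗; heat intolerance ✗; night sweats ✗; low blood pressure ✗; joint pain ✓
(G) Ormond pathology — increased appetite ✓; weight gain ✓; heat intolerance ✓; night sweats ✓; low blood pressure ✗; joint pain ✓
Every candidate fails on at least one observation.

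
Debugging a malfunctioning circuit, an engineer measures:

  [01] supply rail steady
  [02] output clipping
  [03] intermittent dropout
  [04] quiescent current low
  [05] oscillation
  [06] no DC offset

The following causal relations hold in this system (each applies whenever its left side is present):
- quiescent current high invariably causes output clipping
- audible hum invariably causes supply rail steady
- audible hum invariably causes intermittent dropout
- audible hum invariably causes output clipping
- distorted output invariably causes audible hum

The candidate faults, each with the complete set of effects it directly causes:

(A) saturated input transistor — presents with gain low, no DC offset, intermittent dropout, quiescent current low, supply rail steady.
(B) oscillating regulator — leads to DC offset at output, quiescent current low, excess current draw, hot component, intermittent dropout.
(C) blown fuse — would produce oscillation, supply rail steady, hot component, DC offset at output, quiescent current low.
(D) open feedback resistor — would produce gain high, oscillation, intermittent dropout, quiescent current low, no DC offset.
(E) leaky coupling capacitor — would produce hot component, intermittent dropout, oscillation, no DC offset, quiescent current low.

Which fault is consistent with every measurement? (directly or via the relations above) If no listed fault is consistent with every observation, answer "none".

none

Per-candidate check:
(A) saturated input transistor — does not account for output clipping, oscillation
(B) oscillating regulator — supply rail steady -; output clipping -; intermittent dropout +; quiescent current low +; oscillation -; no DC offset -
(C) blown fuse — supply rail steady +; output clipping -; intermittent dropout -; quiescent current low +; oscillation +; no DC offset -
(D) open feedback resistor — does not account for supply rail steady, output clipping
(E) leaky coupling capacitor — does not account for supply rail steady, output clipping
No candidate is consistent with all observations.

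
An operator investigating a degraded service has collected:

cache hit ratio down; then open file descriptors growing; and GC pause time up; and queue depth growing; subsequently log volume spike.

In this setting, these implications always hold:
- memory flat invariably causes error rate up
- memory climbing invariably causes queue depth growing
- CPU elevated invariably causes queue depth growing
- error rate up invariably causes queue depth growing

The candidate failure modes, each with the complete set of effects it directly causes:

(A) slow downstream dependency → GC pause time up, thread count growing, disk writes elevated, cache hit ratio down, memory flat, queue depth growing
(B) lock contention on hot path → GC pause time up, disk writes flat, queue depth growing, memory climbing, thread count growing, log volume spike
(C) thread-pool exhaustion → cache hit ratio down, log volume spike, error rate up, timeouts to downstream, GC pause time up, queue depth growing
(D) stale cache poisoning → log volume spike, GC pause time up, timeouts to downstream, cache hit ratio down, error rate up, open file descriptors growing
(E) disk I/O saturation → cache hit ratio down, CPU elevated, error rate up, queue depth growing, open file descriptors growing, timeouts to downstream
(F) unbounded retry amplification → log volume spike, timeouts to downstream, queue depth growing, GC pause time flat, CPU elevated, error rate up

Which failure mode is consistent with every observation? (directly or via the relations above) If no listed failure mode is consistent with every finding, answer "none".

For each candidate, compare predicted effects to what was observed:
(A) slow downstream dependency — cache hit ratio down ✓; open file descriptors growing ✗; GC pause time up ✓; queue depth growing ✓; log volume spike ✗
(B) lock contention on hot path — cache hit ratio down ✗; open file descriptors growing ✗; GC pause time up ✓; queue depth growing ✓; log volume spike ✓
(C) thread-pool exhaustion — does not account for open file descriptors growing
(D) stale cache poisoning — accounts for every observation (queue depth growing via error rate up → queue depth growing)
(E) disk I/O saturation — cache hit ratio down ✓; open file descriptors growing ✓; GC pause time up ✗; queue depth growing ✓; log volume spike ✗
(F) unbounded retry amplification — fails on cache hit ratio down, open file descriptors growing, GC pause time up (predicts GC pause time flat, not GC pause time up)
(D) alone accounts for all the evidence.

D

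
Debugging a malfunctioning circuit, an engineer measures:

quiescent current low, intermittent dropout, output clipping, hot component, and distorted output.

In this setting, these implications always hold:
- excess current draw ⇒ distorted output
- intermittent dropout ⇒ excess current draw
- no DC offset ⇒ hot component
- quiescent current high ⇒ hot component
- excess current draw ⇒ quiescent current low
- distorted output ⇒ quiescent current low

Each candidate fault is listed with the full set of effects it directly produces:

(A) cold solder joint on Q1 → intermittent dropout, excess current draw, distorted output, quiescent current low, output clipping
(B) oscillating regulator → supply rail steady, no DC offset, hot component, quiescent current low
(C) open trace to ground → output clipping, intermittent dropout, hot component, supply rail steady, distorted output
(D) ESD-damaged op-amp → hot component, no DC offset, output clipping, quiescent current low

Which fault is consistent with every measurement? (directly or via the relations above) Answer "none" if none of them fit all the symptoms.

Testing each hypothesis:
(A) cold solder joint on Q1 — quiescent current low ✓; intermittent dropout ✓; output clipping ✓; hot component ✗; distorted output ✓
(B) oscillating regulator — does not account for intermittent dropout, output clipping, distorted output
(C) open trace to ground — accounts for every observation (quiescent current low by distorted output → quiescent current low)
(D) ESD-damaged op-amp — does not account for intermittent dropout, distorted output
Only (C) is consistent with every observation.

C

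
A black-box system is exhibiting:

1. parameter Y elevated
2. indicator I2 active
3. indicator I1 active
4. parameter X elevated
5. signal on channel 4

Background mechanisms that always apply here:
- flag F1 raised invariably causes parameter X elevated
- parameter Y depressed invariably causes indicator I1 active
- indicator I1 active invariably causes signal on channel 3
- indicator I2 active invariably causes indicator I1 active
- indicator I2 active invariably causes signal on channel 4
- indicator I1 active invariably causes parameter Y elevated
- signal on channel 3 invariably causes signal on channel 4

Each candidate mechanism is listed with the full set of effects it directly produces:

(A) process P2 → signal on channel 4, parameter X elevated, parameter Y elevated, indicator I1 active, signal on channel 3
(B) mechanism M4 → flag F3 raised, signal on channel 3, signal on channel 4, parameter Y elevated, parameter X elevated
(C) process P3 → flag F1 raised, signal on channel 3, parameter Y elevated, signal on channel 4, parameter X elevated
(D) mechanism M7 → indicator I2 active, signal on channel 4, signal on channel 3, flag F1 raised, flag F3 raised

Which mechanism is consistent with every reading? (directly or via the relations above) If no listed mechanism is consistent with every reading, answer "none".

For each candidate, compare predicted effects to what was observed:
(A) process P2 — parameter Y elevated ✓; indicator I2 active ✗; indicator I1 active ✓; parameter X elevated ✓; signal on channel 4 ✓
(B) mechanism M4 — does not account for indicator I2 active, indicator I1 active
(C) process P3 — does not account for indicator I2 active, indicator I1 active
(D) mechanism M7 — parameter Y elevated ✓ (by indicator I2 active → indicator I1 active → parameter Y elevated); indicator I2 active ✓; indicator I1 active ✓ (by indicator I2 active → indicator I1 active); parameter X elevated ✓ (by flag F1 raised → parameter X elevated); signal on channel 4 ✓
(D) is the only candidate with no mismatches.

D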